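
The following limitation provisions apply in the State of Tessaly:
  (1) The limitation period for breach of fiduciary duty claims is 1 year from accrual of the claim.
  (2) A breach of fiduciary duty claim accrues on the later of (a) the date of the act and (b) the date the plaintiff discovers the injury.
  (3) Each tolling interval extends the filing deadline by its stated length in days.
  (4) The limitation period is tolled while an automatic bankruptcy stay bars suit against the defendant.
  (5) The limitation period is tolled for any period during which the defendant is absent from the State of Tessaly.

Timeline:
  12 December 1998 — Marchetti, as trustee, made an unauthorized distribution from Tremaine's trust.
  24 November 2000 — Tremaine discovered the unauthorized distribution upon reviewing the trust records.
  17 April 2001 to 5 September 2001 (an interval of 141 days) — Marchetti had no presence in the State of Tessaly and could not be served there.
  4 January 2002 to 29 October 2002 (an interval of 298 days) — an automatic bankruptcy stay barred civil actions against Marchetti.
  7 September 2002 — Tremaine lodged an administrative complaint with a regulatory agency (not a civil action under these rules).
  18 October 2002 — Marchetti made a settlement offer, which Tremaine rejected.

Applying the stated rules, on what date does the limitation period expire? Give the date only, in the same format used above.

6 February 2003

Because discovery on 24 November 2000 post-dates the 12 December 1998 act, accrual under the later-of rule falls on 24 November 2000.
Adding the 1 year base period to 24 November 2000 gives a deadline of 24 November 2001, before any tolling.
The period was tolled for 141 days by the defendant's absence from the jurisdiction (17 April 2001 to 5 September 2001), pushing the deadline to 14 April 2002.
The automatic bankruptcy stay from 4 January 2002 to 29 October 2002 tolled the period for 298 days, extending the deadline to 6 February 2003.
Nothing else in the chronology tolls or restarts the period.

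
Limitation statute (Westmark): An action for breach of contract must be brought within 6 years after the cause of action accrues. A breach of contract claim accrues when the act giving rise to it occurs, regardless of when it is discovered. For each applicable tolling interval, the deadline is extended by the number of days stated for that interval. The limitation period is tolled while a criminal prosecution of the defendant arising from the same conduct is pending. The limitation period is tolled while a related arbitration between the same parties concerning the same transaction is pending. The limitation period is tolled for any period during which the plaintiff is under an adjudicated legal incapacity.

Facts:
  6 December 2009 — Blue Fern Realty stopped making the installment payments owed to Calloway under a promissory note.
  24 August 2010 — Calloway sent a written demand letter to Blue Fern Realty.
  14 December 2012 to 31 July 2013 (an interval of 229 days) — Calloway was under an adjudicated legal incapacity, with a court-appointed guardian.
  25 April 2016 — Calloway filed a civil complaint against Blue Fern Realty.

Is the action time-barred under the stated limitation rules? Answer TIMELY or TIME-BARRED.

TIMELY

The cause of action accrued on 6 December 2009, the date of the act.
6 years from 6 December 2009 is 6 December 2015.
The plaintiff's legal incapacity from 14 December 2012 to 31 July 2013 tolled the period for 229 days, extending the deadline to 22 July 2016.
Nothing else in the chronology tolls or restarts the period.
Filing on 25 April 2016 beat the 22 July 2016 deadline — the action is timely.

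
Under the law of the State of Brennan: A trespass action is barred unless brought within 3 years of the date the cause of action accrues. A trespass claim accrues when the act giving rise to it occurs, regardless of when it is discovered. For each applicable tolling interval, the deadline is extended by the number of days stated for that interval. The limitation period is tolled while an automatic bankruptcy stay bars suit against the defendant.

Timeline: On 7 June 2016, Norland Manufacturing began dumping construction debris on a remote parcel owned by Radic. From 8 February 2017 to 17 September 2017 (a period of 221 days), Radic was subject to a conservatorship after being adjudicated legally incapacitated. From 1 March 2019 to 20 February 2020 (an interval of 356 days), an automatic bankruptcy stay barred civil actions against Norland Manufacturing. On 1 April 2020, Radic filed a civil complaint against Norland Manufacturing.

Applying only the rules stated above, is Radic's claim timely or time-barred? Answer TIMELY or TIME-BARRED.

TIMELY

The claim accrued on 7 June 2016, when the wrongful act occurred.
Adding the 3 years base period to 7 June 2016 gives a deadline of 7 June 2019, before any tolling.
Because the automatic bankruptcy stay ran from 1 March 2019 to 20 February 2020, the deadline is extended by 356 days to 28 May 2020.
No stated provision tolls the period for the plaintiff's incapacity, so the interval from 8 February 2017 to 17 September 2017 has no effect on the deadline.
Filing on 1 April 2020 beat the 28 May 2020 deadline — the action is timely.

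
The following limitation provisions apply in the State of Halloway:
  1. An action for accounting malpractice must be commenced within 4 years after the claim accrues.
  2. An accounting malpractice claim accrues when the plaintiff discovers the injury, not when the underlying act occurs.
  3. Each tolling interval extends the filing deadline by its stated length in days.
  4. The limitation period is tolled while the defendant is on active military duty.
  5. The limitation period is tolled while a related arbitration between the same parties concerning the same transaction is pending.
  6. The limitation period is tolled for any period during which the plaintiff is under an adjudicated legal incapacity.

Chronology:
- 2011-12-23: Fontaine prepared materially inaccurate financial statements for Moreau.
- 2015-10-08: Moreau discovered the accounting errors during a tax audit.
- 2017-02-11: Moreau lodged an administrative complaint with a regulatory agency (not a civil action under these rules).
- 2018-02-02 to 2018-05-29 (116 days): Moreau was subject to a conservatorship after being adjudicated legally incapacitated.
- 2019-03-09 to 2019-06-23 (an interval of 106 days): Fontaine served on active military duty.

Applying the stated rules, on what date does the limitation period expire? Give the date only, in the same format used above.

2020-05-17

Under the discovery rule, the claim accrued on 2015-10-08, when Moreau discovered the injury — not on the 2011-12-23 date of the underlying act.
Adding the 4 years base period to 2015-10-08 gives a deadline of 2019-10-08, before any tolling.
The period was tolled for 116 days by the plaintiff's legal incapacity (2018-02-02 to 2018-05-29), pushing the deadline to 2020-02-01.
Because the defendant's active military service ran from 2019-03-09 to 2019-06-23, the deadline is extended by 106 days to 2020-05-17.
Nothing else in the chronology tolls or restarts the period.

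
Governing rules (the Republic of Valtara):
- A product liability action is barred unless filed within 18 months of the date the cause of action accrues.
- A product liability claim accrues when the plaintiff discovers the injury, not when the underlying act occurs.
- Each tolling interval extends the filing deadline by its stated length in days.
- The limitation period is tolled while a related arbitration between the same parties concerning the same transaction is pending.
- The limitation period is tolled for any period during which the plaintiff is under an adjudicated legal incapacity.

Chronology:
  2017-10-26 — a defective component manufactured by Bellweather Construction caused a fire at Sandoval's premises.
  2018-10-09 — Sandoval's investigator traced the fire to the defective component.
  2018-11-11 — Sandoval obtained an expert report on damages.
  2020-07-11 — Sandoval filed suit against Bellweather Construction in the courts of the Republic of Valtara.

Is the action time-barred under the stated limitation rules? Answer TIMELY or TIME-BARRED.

TIME-BARRED

Accrual is tied to discovery, so the period began on 2018-10-09 rather than on 2017-10-26 when the act occurred.
18 months from 2018-10-09 is 2020-04-09.
Nothing else in the chronology tolls or restarts the period.
The 2020-07-11 filing falls after the 2020-04-09 deadline; the claim is time-barred.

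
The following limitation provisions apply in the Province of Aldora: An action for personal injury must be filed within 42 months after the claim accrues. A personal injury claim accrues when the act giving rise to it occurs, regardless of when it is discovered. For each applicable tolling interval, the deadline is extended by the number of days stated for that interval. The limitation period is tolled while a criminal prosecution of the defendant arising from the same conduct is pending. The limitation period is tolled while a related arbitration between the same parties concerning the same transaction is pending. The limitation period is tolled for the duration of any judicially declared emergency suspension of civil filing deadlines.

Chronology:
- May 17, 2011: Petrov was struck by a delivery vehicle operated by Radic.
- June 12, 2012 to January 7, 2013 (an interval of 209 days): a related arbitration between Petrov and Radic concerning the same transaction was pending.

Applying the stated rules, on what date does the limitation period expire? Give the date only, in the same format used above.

The claim accrued on May 17, 2011, when the wrongful act occurred.
The untolled deadline — 42 months after May 17, 2011 — is November 17, 2014.
The period was tolled for 209 days by the pending related arbitration (June 12, 2012 to January 7, 2013), pushing the deadline to June 14, 2015.

June 14, 2015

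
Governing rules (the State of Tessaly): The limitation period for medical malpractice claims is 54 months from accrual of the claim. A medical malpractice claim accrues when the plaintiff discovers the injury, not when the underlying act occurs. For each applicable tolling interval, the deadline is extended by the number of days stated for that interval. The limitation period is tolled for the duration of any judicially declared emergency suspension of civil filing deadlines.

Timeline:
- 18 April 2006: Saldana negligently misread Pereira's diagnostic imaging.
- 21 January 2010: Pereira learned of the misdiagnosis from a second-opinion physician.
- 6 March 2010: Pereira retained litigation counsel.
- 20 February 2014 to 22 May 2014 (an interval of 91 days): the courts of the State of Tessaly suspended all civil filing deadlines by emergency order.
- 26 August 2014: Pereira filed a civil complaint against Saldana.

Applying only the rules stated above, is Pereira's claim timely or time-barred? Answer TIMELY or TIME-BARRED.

Under the discovery rule, the claim accrued on 21 January 2010, when Pereira discovered the injury — not on the 18 April 2006 date of the underlying act.
Adding the 54 months base period to 21 January 2010 gives a deadline of 21 July 2014, before any tolling.
The period was tolled for 91 days by the emergency suspension of filing deadlines (20 February 2014 to 22 May 2014), pushing the deadline to 20 October 2014.
The other events in the timeline have no effect on the limitation period under the stated rules.
Filing on 26 August 2014 beat the 20 October 2014 deadline — the action is timely.

TIMELY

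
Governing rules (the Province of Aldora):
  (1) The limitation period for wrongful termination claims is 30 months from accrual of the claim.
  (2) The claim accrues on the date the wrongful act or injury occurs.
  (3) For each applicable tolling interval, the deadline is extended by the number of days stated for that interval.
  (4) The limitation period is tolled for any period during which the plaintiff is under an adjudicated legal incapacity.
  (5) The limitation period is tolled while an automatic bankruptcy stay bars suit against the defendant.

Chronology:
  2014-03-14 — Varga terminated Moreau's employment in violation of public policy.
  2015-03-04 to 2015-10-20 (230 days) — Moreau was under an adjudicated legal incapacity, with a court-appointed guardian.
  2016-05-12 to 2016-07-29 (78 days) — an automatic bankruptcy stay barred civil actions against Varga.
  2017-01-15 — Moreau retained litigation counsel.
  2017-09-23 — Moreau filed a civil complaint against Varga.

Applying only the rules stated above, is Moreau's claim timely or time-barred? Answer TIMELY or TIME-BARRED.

The limitation period began to run on 2014-03-14.
The untolled deadline — 30 months after 2014-03-14 — is 2016-09-14.
The period was tolled for 230 days by the plaintiff's legal incapacity (2015-03-04 to 2015-10-20), pushing the deadline to 2017-05-02.
Because the automatic bankruptcy stay ran from 2016-05-12 to 2016-07-29, the deadline is extended by 78 days to 2017-07-19.
None of the other events listed affects the running of the period under the stated rules.
Moreau filed on 2017-09-23, after the 2017-07-19 deadline, so the action is time-barred.

TIME-BARRED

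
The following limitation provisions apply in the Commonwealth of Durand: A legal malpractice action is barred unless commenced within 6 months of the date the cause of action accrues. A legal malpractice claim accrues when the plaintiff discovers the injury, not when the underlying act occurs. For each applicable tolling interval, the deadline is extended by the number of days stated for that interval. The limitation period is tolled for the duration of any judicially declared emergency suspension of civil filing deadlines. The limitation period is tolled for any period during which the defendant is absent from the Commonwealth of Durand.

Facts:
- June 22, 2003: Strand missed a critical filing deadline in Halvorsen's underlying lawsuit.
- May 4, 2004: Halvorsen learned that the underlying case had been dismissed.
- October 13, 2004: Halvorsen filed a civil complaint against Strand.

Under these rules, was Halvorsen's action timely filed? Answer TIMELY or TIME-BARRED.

The claim did not accrue until Halvorsen discovered the injury on May 4, 2004; the June 22, 2003 act date does not start the clock under the stated rule.
The untolled deadline — 6 months after May 4, 2004 — is November 4, 2004.
The October 13, 2004 filing precedes the November 4, 2004 deadline; the claim is timely.

TIMELY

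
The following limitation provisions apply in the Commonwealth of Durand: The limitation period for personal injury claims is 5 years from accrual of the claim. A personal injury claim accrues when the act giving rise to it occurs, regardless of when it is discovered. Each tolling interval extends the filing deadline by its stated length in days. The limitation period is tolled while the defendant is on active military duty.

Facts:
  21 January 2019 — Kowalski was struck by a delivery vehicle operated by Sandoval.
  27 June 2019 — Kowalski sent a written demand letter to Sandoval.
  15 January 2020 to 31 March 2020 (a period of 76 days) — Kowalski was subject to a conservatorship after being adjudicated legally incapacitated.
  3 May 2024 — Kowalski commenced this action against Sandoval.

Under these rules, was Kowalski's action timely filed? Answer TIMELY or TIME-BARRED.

The claim accrued on 21 January 2019, the date of the act.
5 years from 21 January 2019 is 21 January 2024.
The plaintiff's legal incapacity from 15 January 2020 to 31 March 2020 does not toll the period, because no stated rule makes the plaintiff's incapacity a tolling event.
The other events in the timeline have no effect on the limitation period under the stated rules.
Filing on 3 May 2024 missed the 21 January 2024 deadline — the action is time-barred.

TIME-BARRED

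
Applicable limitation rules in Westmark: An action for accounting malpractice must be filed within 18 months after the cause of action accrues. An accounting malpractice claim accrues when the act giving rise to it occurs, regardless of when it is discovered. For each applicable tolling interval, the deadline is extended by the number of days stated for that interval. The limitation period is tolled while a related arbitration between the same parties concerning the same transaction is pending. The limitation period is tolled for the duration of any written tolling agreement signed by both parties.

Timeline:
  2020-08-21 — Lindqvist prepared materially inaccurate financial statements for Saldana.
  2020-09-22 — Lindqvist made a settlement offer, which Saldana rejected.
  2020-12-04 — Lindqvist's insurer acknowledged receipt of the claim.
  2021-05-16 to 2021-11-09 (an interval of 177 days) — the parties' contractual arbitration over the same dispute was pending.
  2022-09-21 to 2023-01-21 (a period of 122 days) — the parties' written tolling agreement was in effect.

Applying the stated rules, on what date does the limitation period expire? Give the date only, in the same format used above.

2022-08-17

The cause of action accrued on 2020-08-21, the date of the act.
Adding the 18 months base period to 2020-08-21 gives a deadline of 2022-02-21, before any tolling.
Because the pending related arbitration ran from 2021-05-16 to 2021-11-09, the deadline is extended by 177 days to 2022-08-17.
By the time the written tolling agreement began on 2022-09-21, the limitation period had already expired on 2022-08-17; that interval cannot revive it.
Nothing else in the chronology tolls or restarts the period.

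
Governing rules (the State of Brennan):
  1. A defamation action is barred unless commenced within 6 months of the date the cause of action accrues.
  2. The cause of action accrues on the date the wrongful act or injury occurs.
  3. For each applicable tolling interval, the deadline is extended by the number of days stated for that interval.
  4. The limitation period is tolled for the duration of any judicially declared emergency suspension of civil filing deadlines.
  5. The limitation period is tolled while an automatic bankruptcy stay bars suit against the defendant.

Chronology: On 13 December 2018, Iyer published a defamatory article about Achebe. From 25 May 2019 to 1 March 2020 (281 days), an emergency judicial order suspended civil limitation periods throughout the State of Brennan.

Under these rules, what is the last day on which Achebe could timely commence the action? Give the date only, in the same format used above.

20 March 2020

The limitation period began to run on 13 December 2018.
6 months from 13 December 2018 is 13 June 2019.
The emergency suspension of filing deadlines from 25 May 2019 to 1 March 2020 tolled the period for 281 days, extending the deadline to 20 March 2020.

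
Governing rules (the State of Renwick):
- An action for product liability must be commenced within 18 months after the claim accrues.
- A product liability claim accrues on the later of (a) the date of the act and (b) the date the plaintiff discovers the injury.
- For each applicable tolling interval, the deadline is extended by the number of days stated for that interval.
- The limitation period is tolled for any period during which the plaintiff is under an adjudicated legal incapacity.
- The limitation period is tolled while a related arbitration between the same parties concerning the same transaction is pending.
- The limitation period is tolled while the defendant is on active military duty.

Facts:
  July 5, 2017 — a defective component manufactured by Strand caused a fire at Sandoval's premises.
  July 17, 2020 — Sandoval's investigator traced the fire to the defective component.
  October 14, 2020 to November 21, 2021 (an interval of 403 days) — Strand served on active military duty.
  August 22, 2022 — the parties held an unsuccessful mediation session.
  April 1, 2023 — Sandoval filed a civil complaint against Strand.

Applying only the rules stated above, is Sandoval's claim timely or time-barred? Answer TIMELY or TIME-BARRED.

TIME-BARRED

Because discovery on July 17, 2020 post-dates the July 5, 2017 act, accrual under the later-of rule falls on July 17, 2020.
18 months from July 17, 2020 is January 17, 2022.
The period was tolled for 403 days by the defendant's active military service (October 14, 2020 to November 21, 2021), pushing the deadline to February 24, 2023.
The other events in the timeline have no effect on the limitation period under the stated rules.
Filing on April 1, 2023 missed the February 24, 2023 deadline — the action is time-barred.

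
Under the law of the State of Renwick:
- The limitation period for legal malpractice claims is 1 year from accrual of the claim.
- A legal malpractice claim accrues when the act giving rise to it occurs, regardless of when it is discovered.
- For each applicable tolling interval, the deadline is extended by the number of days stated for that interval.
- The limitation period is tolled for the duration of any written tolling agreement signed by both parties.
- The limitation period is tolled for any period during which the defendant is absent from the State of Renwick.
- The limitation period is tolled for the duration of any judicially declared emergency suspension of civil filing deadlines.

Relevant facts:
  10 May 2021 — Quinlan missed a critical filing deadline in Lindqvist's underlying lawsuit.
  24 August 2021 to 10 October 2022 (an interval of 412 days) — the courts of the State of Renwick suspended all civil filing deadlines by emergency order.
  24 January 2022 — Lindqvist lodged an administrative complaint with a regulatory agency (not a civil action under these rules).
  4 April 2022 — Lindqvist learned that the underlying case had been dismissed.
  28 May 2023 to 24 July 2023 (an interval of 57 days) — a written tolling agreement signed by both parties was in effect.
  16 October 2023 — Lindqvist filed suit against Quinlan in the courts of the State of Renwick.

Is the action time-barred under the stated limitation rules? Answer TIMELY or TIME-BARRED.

TIME-BARRED

Because the rule ties accrual to occurrence, the claim accrued on 10 May 2021, not on the 4 April 2022 discovery date.
1 year from 10 May 2021 is 10 May 2022.
Because the emergency suspension of filing deadlines ran from 24 August 2021 to 10 October 2022, the deadline is extended by 412 days to 26 June 2023.
Because the written tolling agreement ran from 28 May 2023 to 24 July 2023, the deadline is extended by 57 days to 22 August 2023.
None of the other events listed affects the running of the period under the stated rules.
Filing on 16 October 2023 missed the 22 August 2023 deadline — the action is time-barred.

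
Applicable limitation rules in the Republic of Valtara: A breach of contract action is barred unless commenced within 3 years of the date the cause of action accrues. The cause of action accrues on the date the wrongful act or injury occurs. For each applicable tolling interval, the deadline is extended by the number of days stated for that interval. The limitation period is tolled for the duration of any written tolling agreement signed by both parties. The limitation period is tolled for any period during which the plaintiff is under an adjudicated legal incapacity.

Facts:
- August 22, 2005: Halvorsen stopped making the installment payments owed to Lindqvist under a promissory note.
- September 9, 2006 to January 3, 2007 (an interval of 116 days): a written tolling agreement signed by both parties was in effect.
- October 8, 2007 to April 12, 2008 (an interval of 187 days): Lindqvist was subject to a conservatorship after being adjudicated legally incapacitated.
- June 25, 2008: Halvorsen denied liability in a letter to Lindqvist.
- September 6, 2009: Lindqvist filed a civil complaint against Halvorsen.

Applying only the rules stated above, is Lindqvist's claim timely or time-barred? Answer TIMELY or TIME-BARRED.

The limitation period began to run on August 22, 2005.
3 years from August 22, 2005 is August 22, 2008.
The period was tolled for 116 days by the written tolling agreement (September 9, 2006 to January 3, 2007), pushing the deadline to December 16, 2008.
Because the plaintiff's legal incapacity ran from October 8, 2007 to April 12, 2008, the deadline is extended by 187 days to June 21, 2009.
None of the other events listed affects the running of the period under the stated rules.
Filing on September 6, 2009 missed the June 21, 2009 deadline — the action is time-barred.

TIME-BARRED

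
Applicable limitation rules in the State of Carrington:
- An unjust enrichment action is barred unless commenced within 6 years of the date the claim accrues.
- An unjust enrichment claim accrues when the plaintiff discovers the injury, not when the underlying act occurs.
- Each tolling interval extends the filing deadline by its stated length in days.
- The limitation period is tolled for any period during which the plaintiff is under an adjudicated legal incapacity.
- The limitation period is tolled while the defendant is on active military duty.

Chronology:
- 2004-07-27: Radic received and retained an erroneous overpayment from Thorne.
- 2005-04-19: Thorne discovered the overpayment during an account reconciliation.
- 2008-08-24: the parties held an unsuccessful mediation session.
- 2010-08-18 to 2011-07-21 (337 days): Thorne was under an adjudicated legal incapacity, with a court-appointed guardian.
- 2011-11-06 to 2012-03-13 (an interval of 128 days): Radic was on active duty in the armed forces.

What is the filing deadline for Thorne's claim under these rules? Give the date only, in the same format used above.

2012-07-27

The claim did not accrue until Thorne discovered the injury on 2005-04-19; the 2004-07-27 act date does not start the clock under the stated rule.
6 years from 2005-04-19 is 2011-04-19.
The period was tolled for 337 days by the plaintiff's legal incapacity (2010-08-18 to 2011-07-21), pushing the deadline to 2012-03-21.
The period was tolled for 128 days by the defendant's active military service (2011-11-06 to 2012-03-13), pushing the deadline to 2012-07-27.
The other events in the timeline have no effect on the limitation period under the stated rules.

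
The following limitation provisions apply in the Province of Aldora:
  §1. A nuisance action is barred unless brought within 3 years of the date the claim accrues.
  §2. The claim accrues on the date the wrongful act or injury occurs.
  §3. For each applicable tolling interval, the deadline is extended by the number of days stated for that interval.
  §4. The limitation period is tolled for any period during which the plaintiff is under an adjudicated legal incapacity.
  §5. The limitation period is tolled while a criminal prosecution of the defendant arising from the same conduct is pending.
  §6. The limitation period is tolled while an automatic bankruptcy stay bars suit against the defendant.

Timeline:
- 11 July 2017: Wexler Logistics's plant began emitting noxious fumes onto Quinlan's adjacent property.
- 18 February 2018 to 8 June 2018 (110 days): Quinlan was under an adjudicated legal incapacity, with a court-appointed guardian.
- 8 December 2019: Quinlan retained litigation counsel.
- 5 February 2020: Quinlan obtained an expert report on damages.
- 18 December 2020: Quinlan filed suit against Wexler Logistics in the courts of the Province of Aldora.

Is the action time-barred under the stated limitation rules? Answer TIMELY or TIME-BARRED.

The claim accrued on 11 July 2017, when the wrongful act occurred.
Adding the 3 years base period to 11 July 2017 gives a deadline of 11 July 2020, before any tolling.
The plaintiff's legal incapacity from 18 February 2018 to 8 June 2018 tolled the period for 110 days, extending the deadline to 29 October 2020.
None of the other events listed affects the running of the period under the stated rules.
Filing on 18 December 2020 missed the 29 October 2020 deadline — the action is time-barred.

TIME-BARRED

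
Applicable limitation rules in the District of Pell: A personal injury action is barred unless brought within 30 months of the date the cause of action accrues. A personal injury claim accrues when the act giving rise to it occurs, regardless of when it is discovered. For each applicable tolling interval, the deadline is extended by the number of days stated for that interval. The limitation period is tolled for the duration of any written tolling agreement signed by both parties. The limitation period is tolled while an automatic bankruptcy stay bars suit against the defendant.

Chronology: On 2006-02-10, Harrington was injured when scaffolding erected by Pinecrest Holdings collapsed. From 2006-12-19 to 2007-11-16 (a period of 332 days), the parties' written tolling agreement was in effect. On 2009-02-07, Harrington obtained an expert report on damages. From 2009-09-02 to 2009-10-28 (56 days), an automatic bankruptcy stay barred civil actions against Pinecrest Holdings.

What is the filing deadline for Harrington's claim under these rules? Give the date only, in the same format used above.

The claim accrued on 2006-02-10, when the wrongful act occurred.
30 months from 2006-02-10 is 2008-08-10.
Because the written tolling agreement ran from 2006-12-19 to 2007-11-16, the deadline is extended by 332 days to 2009-07-08.
The automatic bankruptcy stay from 2009-09-02 to 2009-10-28 began after the period had already run on 2009-07-08, so it has no tolling effect.
None of the other events listed affects the running of the period under the stated rules.

2009-07-08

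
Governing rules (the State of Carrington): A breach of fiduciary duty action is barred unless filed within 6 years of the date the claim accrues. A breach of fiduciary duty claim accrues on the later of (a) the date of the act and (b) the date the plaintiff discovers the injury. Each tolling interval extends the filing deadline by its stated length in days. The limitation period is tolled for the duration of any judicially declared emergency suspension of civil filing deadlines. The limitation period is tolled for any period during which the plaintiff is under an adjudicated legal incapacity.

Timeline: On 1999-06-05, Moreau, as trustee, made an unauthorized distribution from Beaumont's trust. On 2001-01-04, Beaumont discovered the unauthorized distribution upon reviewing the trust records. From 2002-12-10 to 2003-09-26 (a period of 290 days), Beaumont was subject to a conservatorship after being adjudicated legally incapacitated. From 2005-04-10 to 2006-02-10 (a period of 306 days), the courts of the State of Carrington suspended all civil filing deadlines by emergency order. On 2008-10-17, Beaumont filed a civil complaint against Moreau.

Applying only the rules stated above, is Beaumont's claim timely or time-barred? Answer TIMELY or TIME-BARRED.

Taking the later of the act (1999-06-05) and discovery (2001-01-04), the claim accrued on 2001-01-04.
6 years from 2001-01-04 is 2007-01-04.
The period was tolled for 290 days by the plaintiff's legal incapacity (2002-12-10 to 2003-09-26), pushing the deadline to 2007-10-21.
Because the emergency suspension of filing deadlines ran from 2005-04-10 to 2006-02-10, the deadline is extended by 306 days to 2008-08-22.
Beaumont filed on 2008-10-17, after the 2008-08-22 deadline, so the action is time-barred.

TIME-BARRED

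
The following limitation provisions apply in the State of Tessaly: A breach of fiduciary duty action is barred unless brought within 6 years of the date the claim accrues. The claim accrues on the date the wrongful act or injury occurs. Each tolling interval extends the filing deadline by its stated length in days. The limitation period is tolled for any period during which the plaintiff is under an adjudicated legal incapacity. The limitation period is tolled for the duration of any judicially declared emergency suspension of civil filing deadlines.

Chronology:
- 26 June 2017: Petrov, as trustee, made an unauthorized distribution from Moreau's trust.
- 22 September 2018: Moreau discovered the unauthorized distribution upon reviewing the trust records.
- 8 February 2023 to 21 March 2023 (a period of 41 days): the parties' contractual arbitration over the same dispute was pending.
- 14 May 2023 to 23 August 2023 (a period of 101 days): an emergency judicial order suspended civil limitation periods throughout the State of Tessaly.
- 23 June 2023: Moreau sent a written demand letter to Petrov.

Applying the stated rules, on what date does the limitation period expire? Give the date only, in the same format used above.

5 October 2023

Accrual is governed by the date of the act, so the period began to run on 26 June 2017; the later discovery on 22 September 2018 is irrelevant under the stated rule.
The untolled deadline — 6 years after 26 June 2017 — is 26 June 2023.
Because the emergency suspension of filing deadlines ran from 14 May 2023 to 23 August 2023, the deadline is extended by 101 days to 5 October 2023.
No stated provision tolls the period for a pending arbitration, so the interval from 8 February 2023 to 21 March 2023 has no effect on the deadline.
The other events in the timeline have no effect on the limitation period under the stated rules.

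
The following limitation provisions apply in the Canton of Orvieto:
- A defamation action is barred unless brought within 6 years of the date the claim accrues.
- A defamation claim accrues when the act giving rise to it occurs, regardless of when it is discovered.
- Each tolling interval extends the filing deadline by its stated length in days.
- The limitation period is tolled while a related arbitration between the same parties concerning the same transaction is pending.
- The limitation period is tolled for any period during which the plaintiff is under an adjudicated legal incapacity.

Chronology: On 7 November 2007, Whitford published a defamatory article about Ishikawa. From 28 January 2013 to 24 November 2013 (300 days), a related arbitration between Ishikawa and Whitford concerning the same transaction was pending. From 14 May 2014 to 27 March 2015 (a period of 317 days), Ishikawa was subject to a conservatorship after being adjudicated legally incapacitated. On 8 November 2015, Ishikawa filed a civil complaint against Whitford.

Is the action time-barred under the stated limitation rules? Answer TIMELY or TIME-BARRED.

The limitation period began to run on 7 November 2007.
The untolled deadline — 6 years after 7 November 2007 — is 7 November 2013.
The pending related arbitration from 28 January 2013 to 24 November 2013 tolled the period for 300 days, extending the deadline to 3 September 2014.
Because the plaintiff's legal incapacity ran from 14 May 2014 to 27 March 2015, the deadline is extended by 317 days to 17 July 2015.
Filing on 8 November 2015 missed the 17 July 2015 deadline — the action is time-barred.

TIME-BARRED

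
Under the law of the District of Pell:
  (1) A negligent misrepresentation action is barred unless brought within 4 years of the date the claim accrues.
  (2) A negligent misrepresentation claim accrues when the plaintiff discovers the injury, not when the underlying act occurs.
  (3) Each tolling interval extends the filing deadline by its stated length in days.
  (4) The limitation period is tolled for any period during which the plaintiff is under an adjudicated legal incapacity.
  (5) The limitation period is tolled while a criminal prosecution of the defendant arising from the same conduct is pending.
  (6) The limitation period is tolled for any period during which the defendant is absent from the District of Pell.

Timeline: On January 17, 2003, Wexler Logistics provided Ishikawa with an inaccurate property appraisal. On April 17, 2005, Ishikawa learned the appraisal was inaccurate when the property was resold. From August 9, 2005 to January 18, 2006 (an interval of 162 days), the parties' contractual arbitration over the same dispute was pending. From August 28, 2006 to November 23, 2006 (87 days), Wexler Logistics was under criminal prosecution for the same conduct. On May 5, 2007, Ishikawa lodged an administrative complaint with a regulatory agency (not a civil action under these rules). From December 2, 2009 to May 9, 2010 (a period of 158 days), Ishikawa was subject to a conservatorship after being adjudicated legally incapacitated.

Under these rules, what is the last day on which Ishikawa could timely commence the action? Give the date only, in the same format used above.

The claim did not accrue until Ishikawa discovered the injury on April 17, 2005; the January 17, 2003 act date does not start the clock under the stated rule.
Adding the 4 years base period to April 17, 2005 gives a deadline of April 17, 2009, before any tolling.
Because the pending criminal prosecution ran from August 28, 2006 to November 23, 2006, the deadline is extended by 87 days to July 13, 2009.
By the time the plaintiff's legal incapacity began on December 2, 2009, the limitation period had already expired on July 13, 2009; that interval cannot revive it.
No stated provision tolls the period for a pending arbitration, so the interval from August 9, 2005 to January 18, 2006 has no effect on the deadline.
The other events in the timeline have no effect on the limitation period under the stated rules.

July 13, 2009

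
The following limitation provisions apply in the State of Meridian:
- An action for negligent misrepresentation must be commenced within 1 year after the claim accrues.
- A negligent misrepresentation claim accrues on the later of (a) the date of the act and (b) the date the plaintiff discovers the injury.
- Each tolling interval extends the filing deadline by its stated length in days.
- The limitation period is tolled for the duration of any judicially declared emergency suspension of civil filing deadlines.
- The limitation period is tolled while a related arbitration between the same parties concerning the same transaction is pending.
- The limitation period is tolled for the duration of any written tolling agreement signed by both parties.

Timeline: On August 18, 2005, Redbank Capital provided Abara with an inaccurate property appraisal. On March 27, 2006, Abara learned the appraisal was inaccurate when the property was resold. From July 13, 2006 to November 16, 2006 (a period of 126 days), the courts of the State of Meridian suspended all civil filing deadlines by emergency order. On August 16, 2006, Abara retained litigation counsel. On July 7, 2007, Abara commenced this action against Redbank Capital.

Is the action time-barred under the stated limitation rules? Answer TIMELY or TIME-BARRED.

Because discovery on March 27, 2006 post-dates the August 18, 2005 act, accrual under the later-of rule falls on March 27, 2006.
Adding the 1 year base period to March 27, 2006 gives a deadline of March 27, 2007, before any tolling.
Because the emergency suspension of filing deadlines ran from July 13, 2006 to November 16, 2006, the deadline is extended by 126 days to July 31, 2007.
The other events in the timeline have no effect on the limitation period under the stated rules.
The July 7, 2007 filing precedes the July 31, 2007 deadline; the claim is timely.

TIMELY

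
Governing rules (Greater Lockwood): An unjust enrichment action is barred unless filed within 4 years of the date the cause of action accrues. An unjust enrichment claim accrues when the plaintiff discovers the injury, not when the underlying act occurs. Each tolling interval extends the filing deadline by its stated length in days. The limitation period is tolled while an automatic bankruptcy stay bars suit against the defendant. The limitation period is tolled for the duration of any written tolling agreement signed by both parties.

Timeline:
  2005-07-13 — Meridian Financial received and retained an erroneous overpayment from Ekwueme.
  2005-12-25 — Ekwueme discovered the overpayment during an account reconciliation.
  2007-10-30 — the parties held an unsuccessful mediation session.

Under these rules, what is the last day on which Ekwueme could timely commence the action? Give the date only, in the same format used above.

2009-12-25

The claim did not accrue until Ekwueme discovered the injury on 2005-12-25; the 2005-07-13 act date does not start the clock under the stated rule.
4 years from 2005-12-25 is 2009-12-25.
None of the other events listed affects the running of the period under the stated rules.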